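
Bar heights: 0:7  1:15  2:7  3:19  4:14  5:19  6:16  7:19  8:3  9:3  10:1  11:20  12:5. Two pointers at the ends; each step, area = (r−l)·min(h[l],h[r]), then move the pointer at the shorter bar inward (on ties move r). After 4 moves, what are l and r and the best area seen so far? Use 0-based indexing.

l=3, r=11, best area=150

l=0 r=12: min(7,5)*12=60 best=60 *, r--
l=0 r=11: min(7,20)*11=77 best=77 *, l++
l=1 r=11: min(15,20)*10=150 best=150 *, l++
l=2 r=11: min(7,20)*9=63 best=150, l++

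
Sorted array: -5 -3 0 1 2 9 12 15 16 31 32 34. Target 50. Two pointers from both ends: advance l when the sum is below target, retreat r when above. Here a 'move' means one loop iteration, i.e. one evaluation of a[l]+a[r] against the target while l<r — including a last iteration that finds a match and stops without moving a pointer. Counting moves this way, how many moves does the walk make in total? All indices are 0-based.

9 moves

l=0 r=11: -5+34=29 <50, l++
l=1 r=11: -3+34=31 <50, l++
l=2 r=11: 0+34=34 <50, l++
l=3 r=11: 1+34=35 <50, l++
l=4 r=11: 2+34=36 <50, l++
l=5 r=11: 9+34=43 <50, l++
l=6 r=11: 12+34=46 <50, l++
l=7 r=11: 15+34=49 <50, l++
l=8 r=11: 16+34=50, found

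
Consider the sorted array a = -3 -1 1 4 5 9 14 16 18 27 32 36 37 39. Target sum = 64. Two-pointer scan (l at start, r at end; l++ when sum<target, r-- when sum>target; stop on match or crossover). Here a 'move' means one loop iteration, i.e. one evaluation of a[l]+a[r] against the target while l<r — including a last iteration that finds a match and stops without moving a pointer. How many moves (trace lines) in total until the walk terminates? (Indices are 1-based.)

11 moves

[1,14] -3+39=36 <64 → l++
[2,14] -1+39=38 <64 → l++
[3,14] 1+39=40 <64 → l++
[4,14] 4+39=43 <64 → l++
[5,14] 5+39=44 <64 → l++
[6,14] 9+39=48 <64 → l++
[7,14] 14+39=53 <64 → l++
[8,14] 16+39=55 <64 → l++
[9,14] 18+39=57 <64 → l++
[10,14] 27+39=66 >64 → r--
[10,13] 27+37=64 → found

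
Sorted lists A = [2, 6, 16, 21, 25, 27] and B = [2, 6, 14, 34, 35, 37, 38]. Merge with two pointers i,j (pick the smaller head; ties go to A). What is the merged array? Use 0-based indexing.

[2, 2, 6, 6, 14, 16, 21, 25, 27, 34, 35, 37, 38]

[i=0,j=0] A[i]=2<=B[j]=2 take 2 → i++
[i=1,j=0] A[i]=6>B[j]=2 take 2 → j++
[i=1,j=1] A[i]=6<=B[j]=6 take 6 → i++
[i=2,j=1] A[i]=16>B[j]=6 take 6 → j++
[i=2,j=2] A[i]=16>B[j]=14 take 14 → j++
[i=2,j=3] A[i]=16<=B[j]=34 take 16 → i++
[i=3,j=3] A[i]=21<=B[j]=34 take 21 → i++
[i=4,j=3] A[i]=25<=B[j]=34 take 25 → i++
[i=5,j=3] A[i]=27<=B[j]=34 take 27 → i++
[i=6,j=3] A done, take B[j]=34 → j++
[i=6,j=4] A done, take B[j]=35 → j++
[i=6,j=5] A done, take B[j]=37 → j++
[i=6,j=6] A done, take B[j]=38 → j++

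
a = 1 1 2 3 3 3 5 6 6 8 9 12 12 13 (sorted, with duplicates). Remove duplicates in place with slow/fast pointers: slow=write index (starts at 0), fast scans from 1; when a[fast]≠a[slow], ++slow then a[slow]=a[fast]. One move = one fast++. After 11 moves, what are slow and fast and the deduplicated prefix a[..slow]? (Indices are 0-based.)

slow=7, fast=12, prefix=[1, 2, 3, 5, 6, 8, 9, 12]

(s=0,f=1) a[fast]=1=a[slow] dup → fast++
(s=0,f=2) a[fast]=2≠a[slow]=1 write a[1]=2 → slow++,fast++
(s=1,f=3) a[fast]=3≠a[slow]=2 write a[2]=3 → slow++,fast++
(s=2,f=4) a[fast]=3=a[slow] dup → fast++
(s=2,f=5) a[fast]=3=a[slow] dup → fast++
(s=2,f=6) a[fast]=5≠a[slow]=3 write a[3]=5 → slow++,fast++
(s=3,f=7) a[fast]=6≠a[slow]=5 write a[4]=6 → slow++,fast++
(s=4,f=8) a[fast]=6=a[slow] dup → fast++
(s=4,f=9) a[fast]=8≠a[slow]=6 write a[5]=8 → slow++,fast++
(s=5,f=10) a[fast]=9≠a[slow]=8 write a[6]=9 → slow++,fast++
(s=6,f=11) a[fast]=12≠a[slow]=9 write a[7]=12 → slow++,fast++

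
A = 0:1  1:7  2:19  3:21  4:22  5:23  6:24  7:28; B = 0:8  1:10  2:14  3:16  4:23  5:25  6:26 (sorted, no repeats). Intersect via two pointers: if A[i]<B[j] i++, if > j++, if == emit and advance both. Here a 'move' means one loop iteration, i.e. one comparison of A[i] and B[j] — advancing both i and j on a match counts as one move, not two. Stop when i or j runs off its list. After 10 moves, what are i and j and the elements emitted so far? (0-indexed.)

i=6, j=5, emitted=[23]

[i=0,j=0] 1<8 → i++
[i=1,j=0] 7<8 → i++
[i=2,j=0] 19>8 → j++
[i=2,j=1] 19>10 → j++
[i=2,j=2] 19>14 → j++
[i=2,j=3] 19>16 → j++
[i=2,j=4] 19<23 → i++
[i=3,j=4] 21<23 → i++
[i=4,j=4] 22<23 → i++
[i=5,j=4] 23==23 emit → i++,j++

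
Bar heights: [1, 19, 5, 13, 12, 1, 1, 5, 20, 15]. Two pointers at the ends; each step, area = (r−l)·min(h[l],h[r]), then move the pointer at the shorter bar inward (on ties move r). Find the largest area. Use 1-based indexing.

max area = 133

l=1 r=10: min(1,15)*9=9 best=9 *, l++
l=2 r=10: min(19,15)*8=120 best=120 *, r--
l=2 r=9: min(19,20)*7=133 best=133 *, l++
l=3 r=9: min(5,20)*6=30 best=133, l++
l=4 r=9: min(13,20)*5=65 best=133, l++
l=5 r=9: min(12,20)*4=48 best=133, l++
l=6 r=9: min(1,20)*3=3 best=133, l++
l=7 r=9: min(1,20)*2=2 best=133, l++
l=8 r=9: min(5,20)*1=5 best=133, l++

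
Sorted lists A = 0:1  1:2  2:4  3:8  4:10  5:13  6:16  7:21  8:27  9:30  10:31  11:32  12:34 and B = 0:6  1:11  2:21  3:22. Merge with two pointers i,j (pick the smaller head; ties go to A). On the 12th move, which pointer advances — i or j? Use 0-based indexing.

j

i=0 j=0: A[i]=1<=B[j]=6 take 1, i++
i=1 j=0: A[i]=2<=B[j]=6 take 2, i++
i=2 j=0: A[i]=4<=B[j]=6 take 4, i++
i=3 j=0: A[i]=8>B[j]=6 take 6, j++
i=3 j=1: A[i]=8<=B[j]=11 take 8, i++
i=4 j=1: A[i]=10<=B[j]=11 take 10, i++
i=5 j=1: A[i]=13>B[j]=11 take 11, j++
i=5 j=2: A[i]=13<=B[j]=21 take 13, i++
i=6 j=2: A[i]=16<=B[j]=21 take 16, i++
i=7 j=2: A[i]=21<=B[j]=21 take 21, i++
i=8 j=2: A[i]=27>B[j]=21 take 21, j++
i=8 j=3: A[i]=27>B[j]=22 take 22, j++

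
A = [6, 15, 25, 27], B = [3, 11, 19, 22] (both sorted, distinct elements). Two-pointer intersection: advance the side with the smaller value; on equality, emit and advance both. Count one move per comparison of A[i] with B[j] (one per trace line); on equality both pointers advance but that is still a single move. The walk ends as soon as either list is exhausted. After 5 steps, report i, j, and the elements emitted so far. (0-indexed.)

i=0 j=0: 6>3, j++
i=0 j=1: 6<11, i++
i=1 j=1: 15>11, j++
i=1 j=2: 15<19, i++
i=2 j=2: 25>19, j++

i=2, j=3, emitted=[]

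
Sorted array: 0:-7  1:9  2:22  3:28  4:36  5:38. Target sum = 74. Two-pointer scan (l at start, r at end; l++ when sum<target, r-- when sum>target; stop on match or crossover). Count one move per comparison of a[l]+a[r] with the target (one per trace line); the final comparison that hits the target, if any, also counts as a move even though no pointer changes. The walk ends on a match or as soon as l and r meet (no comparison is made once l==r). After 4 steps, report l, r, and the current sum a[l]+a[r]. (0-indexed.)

l=4, r=5, sum=74

l=0 r=5: -7+38=31 <74, l++
l=1 r=5: 9+38=47 <74, l++
l=2 r=5: 22+38=60 <74, l++
l=3 r=5: 28+38=66 <74, l++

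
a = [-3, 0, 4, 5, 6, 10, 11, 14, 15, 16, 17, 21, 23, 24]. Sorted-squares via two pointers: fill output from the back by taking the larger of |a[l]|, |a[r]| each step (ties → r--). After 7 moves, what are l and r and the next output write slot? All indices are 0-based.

l=0, r=6, next write slot=6

[0,13] |-3|<=|24| out[13]=576 → r--
[0,12] |-3|<=|23| out[12]=529 → r--
[0,11] |-3|<=|21| out[11]=441 → r--
[0,10] |-3|<=|17| out[10]=289 → r--
[0,9] |-3|<=|16| out[9]=256 → r--
[0,8] |-3|<=|15| out[8]=225 → r--
[0,7] |-3|<=|14| out[7]=196 → r--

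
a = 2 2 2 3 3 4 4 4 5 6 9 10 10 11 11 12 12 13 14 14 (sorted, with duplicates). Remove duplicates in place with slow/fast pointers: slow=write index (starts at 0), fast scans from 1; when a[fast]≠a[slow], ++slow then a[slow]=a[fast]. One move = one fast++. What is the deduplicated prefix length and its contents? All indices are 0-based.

length 11; prefix = [2, 3, 4, 5, 6, 9, 10, 11, 12, 13, 14]

(s=0,f=1) a[fast]=2=a[slow] dup → fast++
(s=0,f=2) a[fast]=2=a[slow] dup → fast++
(s=0,f=3) a[fast]=3≠a[slow]=2 write a[1]=3 → slow++,fast++
(s=1,f=4) a[fast]=3=a[slow] dup → fast++
(s=1,f=5) a[fast]=4≠a[slow]=3 write a[2]=4 → slow++,fast++
(s=2,f=6) a[fast]=4=a[slow] dup → fast++
(s=2,f=7) a[fast]=4=a[slow] dup → fast++
(s=2,f=8) a[fast]=5≠a[slow]=4 write a[3]=5 → slow++,fast++
(s=3,f=9) a[fast]=6≠a[slow]=5 write a[4]=6 → slow++,fast++
(s=4,f=10) a[fast]=9≠a[slow]=6 write a[5]=9 → slow++,fast++
(s=5,f=11) a[fast]=10≠a[slow]=9 write a[6]=10 → slow++,fast++
(s=6,f=12) a[fast]=10=a[slow] dup → fast++
(s=6,f=13) a[fast]=11≠a[slow]=10 write a[7]=11 → slow++,fast++
(s=7,f=14) a[fast]=11=a[slow] dup → fast++
(s=7,f=15) a[fast]=12≠a[slow]=11 write a[8]=12 → slow++,fast++
(s=8,f=16) a[fast]=12=a[slow] dup → fast++
(s=8,f=17) a[fast]=13≠a[slow]=12 write a[9]=13 → slow++,fast++
(s=9,f=18) a[fast]=14≠a[slow]=13 write a[10]=14 → slow++,fast++
(s=10,f=19) a[fast]=14=a[slow] dup → fast++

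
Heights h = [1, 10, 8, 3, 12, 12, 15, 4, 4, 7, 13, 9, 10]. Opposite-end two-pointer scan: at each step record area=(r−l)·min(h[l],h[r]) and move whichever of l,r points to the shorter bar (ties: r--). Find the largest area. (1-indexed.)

max area = 110

l=1 r=13: min(1,10)*12=12 best=12 *, l++
l=2 r=13: min(10,10)*11=110 best=110 *, r--
l=2 r=12: min(10,9)*10=90 best=110, r--
l=2 r=11: min(10,13)*9=90 best=110, l++
l=3 r=11: min(8,13)*8=64 best=110, l++
l=4 r=11: min(3,13)*7=21 best=110, l++
l=5 r=11: min(12,13)*6=72 best=110, l++
l=6 r=11: min(12,13)*5=60 best=110, l++
l=7 r=11: min(15,13)*4=52 best=110, r--
l=7 r=10: min(15,7)*3=21 best=110, r--
l=7 r=9: min(15,4)*2=8 best=110, r--
l=7 r=8: min(15,4)*1=4 best=110, r--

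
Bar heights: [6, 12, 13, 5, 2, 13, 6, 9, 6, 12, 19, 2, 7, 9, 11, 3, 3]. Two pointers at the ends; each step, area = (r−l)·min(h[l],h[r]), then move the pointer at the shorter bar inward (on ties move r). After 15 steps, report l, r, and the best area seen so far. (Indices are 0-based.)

l=9, r=10, best area=143

l=0 r=16: min(6,3)*16=48 best=48 *, r--
l=0 r=15: min(6,3)*15=45 best=48, r--
l=0 r=14: min(6,11)*14=84 best=84 *, l++
l=1 r=14: min(12,11)*13=143 best=143 *, r--
l=1 r=13: min(12,9)*12=108 best=143, r--
l=1 r=12: min(12,7)*11=77 best=143, r--
l=1 r=11: min(12,2)*10=20 best=143, r--
l=1 r=10: min(12,19)*9=108 best=143, l++
l=2 r=10: min(13,19)*8=104 best=143, l++
l=3 r=10: min(5,19)*7=35 best=143, l++
l=4 r=10: min(2,19)*6=12 best=143, l++
l=5 r=10: min(13,19)*5=65 best=143, l++
l=6 r=10: min(6,19)*4=24 best=143, l++
l=7 r=10: min(9,19)*3=27 best=143, l++
l=8 r=10: min(6,19)*2=12 best=143, l++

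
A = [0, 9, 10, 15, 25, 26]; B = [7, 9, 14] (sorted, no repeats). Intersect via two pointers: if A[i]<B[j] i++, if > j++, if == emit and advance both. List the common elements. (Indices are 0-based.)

i=0 j=0: 0<7, i++
i=1 j=0: 9>7, j++
i=1 j=1: 9==9 emit, i++,j++
i=2 j=2: 10<14, i++
i=3 j=2: 15>14, j++

intersection = [9]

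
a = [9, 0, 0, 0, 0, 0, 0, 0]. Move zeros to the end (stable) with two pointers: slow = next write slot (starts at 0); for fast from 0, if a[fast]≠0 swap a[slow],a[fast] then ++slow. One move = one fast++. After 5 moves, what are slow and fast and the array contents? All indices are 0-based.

slow=1, fast=5, a=[9, 0, 0, 0, 0, 0, 0, 0]

slow=0 fast=0: a[fast]=9≠0 swap→a[0]=9, slow++,fast++
slow=1 fast=1: a[fast]=0, fast++
slow=1 fast=2: a[fast]=0, fast++
slow=1 fast=3: a[fast]=0, fast++
slow=1 fast=4: a[fast]=0, fast++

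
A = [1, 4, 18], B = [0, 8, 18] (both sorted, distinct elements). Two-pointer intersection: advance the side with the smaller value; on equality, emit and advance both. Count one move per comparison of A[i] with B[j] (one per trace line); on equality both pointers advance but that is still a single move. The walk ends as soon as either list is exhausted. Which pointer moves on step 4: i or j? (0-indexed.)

j

i=0 j=0: 1>0, j++
i=0 j=1: 1<8, i++
i=1 j=1: 4<8, i++
i=2 j=1: 18>8, j++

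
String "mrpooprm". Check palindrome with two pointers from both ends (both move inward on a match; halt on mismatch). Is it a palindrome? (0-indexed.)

palindrome

l=0 r=7: 'm'=='m', l++,r--
l=1 r=6: 'r'=='r', l++,r--
l=2 r=5: 'p'=='p', l++,r--
l=3 r=4: 'o'=='o', l++,r--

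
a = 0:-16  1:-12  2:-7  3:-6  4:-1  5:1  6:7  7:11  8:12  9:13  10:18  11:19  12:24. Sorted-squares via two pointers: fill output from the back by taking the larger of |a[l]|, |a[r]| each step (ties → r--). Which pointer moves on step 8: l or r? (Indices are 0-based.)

l=0 r=12: |-16|<=|24| out[12]=576, r--
l=0 r=11: |-16|<=|19| out[11]=361, r--
l=0 r=10: |-16|<=|18| out[10]=324, r--
l=0 r=9: |-16|>|13| out[9]=256, l++
l=1 r=9: |-12|<=|13| out[8]=169, r--
l=1 r=8: |-12|<=|12| out[7]=144, r--
l=1 r=7: |-12|>|11| out[6]=144, l++
l=2 r=7: |-7|<=|11| out[5]=121, r--

r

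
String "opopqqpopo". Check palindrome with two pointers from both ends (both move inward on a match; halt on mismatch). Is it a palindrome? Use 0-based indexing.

palindrome

[0,9] 'o'=='o' → l++,r--
[1,8] 'p'=='p' → l++,r--
[2,7] 'o'=='o' → l++,r--
[3,6] 'p'=='p' → l++,r--
[4,5] 'q'=='q' → l++,r--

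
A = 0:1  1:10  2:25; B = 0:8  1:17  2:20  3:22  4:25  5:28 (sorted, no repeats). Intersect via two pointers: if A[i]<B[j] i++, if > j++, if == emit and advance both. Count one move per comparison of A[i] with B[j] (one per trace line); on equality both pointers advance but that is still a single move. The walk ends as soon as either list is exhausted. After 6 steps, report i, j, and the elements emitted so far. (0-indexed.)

i=2, j=4, emitted=[]

[i=0,j=0] 1<8 → i++
[i=1,j=0] 10>8 → j++
[i=1,j=1] 10<17 → i++
[i=2,j=1] 25>17 → j++
[i=2,j=2] 25>20 → j++
[i=2,j=3] 25>22 → j++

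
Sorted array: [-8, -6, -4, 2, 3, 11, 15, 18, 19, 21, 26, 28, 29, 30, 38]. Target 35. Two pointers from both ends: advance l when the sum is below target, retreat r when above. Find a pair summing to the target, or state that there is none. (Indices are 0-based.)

l=0 r=14: -8+38=30 <35, l++
l=1 r=14: -6+38=32 <35, l++
l=2 r=14: -4+38=34 <35, l++
l=3 r=14: 2+38=40 >35, r--
l=3 r=13: 2+30=32 <35, l++
l=4 r=13: 3+30=33 <35, l++
l=5 r=13: 11+30=41 >35, r--
l=5 r=12: 11+29=40 >35, r--
l=5 r=11: 11+28=39 >35, r--
l=5 r=10: 11+26=37 >35, r--
l=5 r=9: 11+21=32 <35, l++
l=6 r=9: 15+21=36 >35, r--
l=6 r=8: 15+19=34 <35, l++
l=7 r=8: 18+19=37 >35, r--

no pair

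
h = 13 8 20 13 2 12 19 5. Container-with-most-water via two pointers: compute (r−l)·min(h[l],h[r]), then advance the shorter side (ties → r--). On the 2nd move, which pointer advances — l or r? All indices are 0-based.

[0,7] min(13,5)*7=35 best=35 * → r--
[0,6] min(13,19)*6=78 best=78 * → l++

l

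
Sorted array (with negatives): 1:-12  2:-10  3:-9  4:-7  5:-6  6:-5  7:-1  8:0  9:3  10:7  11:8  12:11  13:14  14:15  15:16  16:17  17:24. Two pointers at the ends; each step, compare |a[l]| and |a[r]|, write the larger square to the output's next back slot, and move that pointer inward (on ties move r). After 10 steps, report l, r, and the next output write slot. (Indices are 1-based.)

[1,17] |-12|<=|24| out[17]=576 → r--
[1,16] |-12|<=|17| out[16]=289 → r--
[1,15] |-12|<=|16| out[15]=256 → r--
[1,14] |-12|<=|15| out[14]=225 → r--
[1,13] |-12|<=|14| out[13]=196 → r--
[1,12] |-12|>|11| out[12]=144 → l++
[2,12] |-10|<=|11| out[11]=121 → r--
[2,11] |-10|>|8| out[10]=100 → l++
[3,11] |-9|>|8| out[9]=81 → l++
[4,11] |-7|<=|8| out[8]=64 → r--

l=4, r=10, next write slot=7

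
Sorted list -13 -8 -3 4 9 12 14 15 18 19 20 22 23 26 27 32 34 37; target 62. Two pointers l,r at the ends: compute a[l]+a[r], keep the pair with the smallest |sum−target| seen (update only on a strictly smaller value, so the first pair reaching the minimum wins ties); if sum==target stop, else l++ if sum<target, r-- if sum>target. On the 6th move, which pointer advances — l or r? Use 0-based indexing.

l

[0,17] -13+37=24 d=38 * → l++
[1,17] -8+37=29 d=33 * → l++
[2,17] -3+37=34 d=28 * → l++
[3,17] 4+37=41 d=21 * → l++
[4,17] 9+37=46 d=16 * → l++
[5,17] 12+37=49 d=13 * → l++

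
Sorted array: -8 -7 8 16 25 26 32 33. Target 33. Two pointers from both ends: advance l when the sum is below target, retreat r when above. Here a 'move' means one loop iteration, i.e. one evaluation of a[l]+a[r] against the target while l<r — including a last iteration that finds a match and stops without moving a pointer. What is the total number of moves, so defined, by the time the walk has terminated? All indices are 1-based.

6 moves

l=1 r=8: -8+33=25 <33, l++
l=2 r=8: -7+33=26 <33, l++
l=3 r=8: 8+33=41 >33, r--
l=3 r=7: 8+32=40 >33, r--
l=3 r=6: 8+26=34 >33, r--
l=3 r=5: 8+25=33, found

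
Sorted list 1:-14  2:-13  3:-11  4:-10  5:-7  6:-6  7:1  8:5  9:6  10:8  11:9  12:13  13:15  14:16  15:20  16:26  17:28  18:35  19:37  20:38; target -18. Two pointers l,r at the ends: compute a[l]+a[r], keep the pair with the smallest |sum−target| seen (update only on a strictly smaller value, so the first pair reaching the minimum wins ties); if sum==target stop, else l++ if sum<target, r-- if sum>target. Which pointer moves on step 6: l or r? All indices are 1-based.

r

[1,20] -14+38=24 d=42 * → r--
[1,19] -14+37=23 d=41 * → r--
[1,18] -14+35=21 d=39 * → r--
[1,17] -14+28=14 d=32 * → r--
[1,16] -14+26=12 d=30 * → r--
[1,15] -14+20=6 d=24 * → r--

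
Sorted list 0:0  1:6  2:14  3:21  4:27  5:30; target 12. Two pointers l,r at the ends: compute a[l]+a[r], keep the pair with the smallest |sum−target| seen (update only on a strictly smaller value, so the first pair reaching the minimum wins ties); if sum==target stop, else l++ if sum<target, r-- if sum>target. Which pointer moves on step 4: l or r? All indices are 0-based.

l=0 r=5: 0+30=30 d=18 *, r--
l=0 r=4: 0+27=27 d=15 *, r--
l=0 r=3: 0+21=21 d=9 *, r--
l=0 r=2: 0+14=14 d=2 *, r--

r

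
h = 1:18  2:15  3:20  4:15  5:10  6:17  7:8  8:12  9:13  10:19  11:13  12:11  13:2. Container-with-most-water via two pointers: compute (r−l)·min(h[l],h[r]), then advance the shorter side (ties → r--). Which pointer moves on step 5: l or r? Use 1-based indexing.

l

l=1 r=13: min(18,2)*12=24 best=24 *, r--
l=1 r=12: min(18,11)*11=121 best=121 *, r--
l=1 r=11: min(18,13)*10=130 best=130 *, r--
l=1 r=10: min(18,19)*9=162 best=162 *, l++
l=2 r=10: min(15,19)*8=120 best=162, l++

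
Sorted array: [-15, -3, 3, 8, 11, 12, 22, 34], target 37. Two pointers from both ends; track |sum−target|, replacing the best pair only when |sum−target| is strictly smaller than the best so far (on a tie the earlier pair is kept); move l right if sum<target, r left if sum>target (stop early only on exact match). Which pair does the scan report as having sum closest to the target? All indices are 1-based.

l=1 r=8: -15+34=19 d=18 *, l++
l=2 r=8: -3+34=31 d=6 *, l++
l=3 r=8: 3+34=37 d=0 *, stop

pair (3, 34) with sum 37 (|Δ|=0)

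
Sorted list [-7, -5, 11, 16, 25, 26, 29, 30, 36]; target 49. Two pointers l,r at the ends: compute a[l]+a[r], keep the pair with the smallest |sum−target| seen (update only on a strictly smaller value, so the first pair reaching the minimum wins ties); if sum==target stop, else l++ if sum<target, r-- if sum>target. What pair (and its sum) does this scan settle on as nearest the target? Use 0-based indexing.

pair (11, 36) with sum 47 (|Δ|=2)

l=0 r=8: -7+36=29 d=20 *, l++
l=1 r=8: -5+36=31 d=18 *, l++
l=2 r=8: 11+36=47 d=2 *, l++
l=3 r=8: 16+36=52 d=3, r--
l=3 r=7: 16+30=46 d=3, l++
l=4 r=7: 25+30=55 d=6, r--
l=4 r=6: 25+29=54 d=5, r--
l=4 r=5: 25+26=51 d=2, r--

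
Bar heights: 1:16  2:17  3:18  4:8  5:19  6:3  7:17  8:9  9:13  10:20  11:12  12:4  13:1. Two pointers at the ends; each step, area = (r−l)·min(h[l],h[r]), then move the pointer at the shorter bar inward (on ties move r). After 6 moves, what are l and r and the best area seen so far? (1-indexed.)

[1,13] min(16,1)*12=12 best=12 * → r--
[1,12] min(16,4)*11=44 best=44 * → r--
[1,11] min(16,12)*10=120 best=120 * → r--
[1,10] min(16,20)*9=144 best=144 * → l++
[2,10] min(17,20)*8=136 best=144 → l++
[3,10] min(18,20)*7=126 best=144 → l++

l=4, r=10, best area=144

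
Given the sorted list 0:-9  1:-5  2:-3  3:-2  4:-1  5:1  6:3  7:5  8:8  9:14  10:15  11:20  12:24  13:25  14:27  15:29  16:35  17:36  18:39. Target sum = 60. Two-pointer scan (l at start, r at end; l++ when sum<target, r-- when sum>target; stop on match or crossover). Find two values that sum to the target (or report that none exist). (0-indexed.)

[0,18] -9+39=30 <60 → l++
[1,18] -5+39=34 <60 → l++
[2,18] -3+39=36 <60 → l++
[3,18] -2+39=37 <60 → l++
[4,18] -1+39=38 <60 → l++
[5,18] 1+39=40 <60 → l++
[6,18] 3+39=42 <60 → l++
[7,18] 5+39=44 <60 → l++
[8,18] 8+39=47 <60 → l++
[9,18] 14+39=53 <60 → l++
[10,18] 15+39=54 <60 → l++
[11,18] 20+39=59 <60 → l++
[12,18] 24+39=63 >60 → r--
[12,17] 24+36=60 → found

(24, 36)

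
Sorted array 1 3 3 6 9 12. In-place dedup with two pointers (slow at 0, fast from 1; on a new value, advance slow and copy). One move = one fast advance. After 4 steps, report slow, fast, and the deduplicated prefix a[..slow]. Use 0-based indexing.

slow=0 fast=1: a[fast]=3≠a[slow]=1 write a[1]=3, slow++,fast++
slow=1 fast=2: a[fast]=3=a[slow] dup, fast++
slow=1 fast=3: a[fast]=6≠a[slow]=3 write a[2]=6, slow++,fast++
slow=2 fast=4: a[fast]=9≠a[slow]=6 write a[3]=9, slow++,fast++

slow=3, fast=5, prefix=[1, 3, 6, 9]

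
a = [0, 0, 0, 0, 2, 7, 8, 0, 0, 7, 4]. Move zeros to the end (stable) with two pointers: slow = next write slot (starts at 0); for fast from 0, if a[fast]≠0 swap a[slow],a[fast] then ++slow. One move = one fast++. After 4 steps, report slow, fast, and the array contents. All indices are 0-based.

slow=0, fast=4, a=[0, 0, 0, 0, 2, 7, 8, 0, 0, 7, 4]

slow=0 fast=0: a[fast]=0, fast++
slow=0 fast=1: a[fast]=0, fast++
slow=0 fast=2: a[fast]=0, fast++
slow=0 fast=3: a[fast]=0, fast++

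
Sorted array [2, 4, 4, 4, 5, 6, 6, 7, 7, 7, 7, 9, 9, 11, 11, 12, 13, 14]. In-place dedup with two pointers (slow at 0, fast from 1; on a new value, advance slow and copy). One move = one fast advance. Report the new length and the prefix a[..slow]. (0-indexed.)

length 10; prefix = [2, 4, 5, 6, 7, 9, 11, 12, 13, 14]

slow=0 fast=1: a[fast]=4≠a[slow]=2 write a[1]=4, slow++,fast++
slow=1 fast=2: a[fast]=4=a[slow] dup, fast++
slow=1 fast=3: a[fast]=4=a[slow] dup, fast++
slow=1 fast=4: a[fast]=5≠a[slow]=4 write a[2]=5, slow++,fast++
slow=2 fast=5: a[fast]=6≠a[slow]=5 write a[3]=6, slow++,fast++
slow=3 fast=6: a[fast]=6=a[slow] dup, fast++
slow=3 fast=7: a[fast]=7≠a[slow]=6 write a[4]=7, slow++,fast++
slow=4 fast=8: a[fast]=7=a[slow] dup, fast++
slow=4 fast=9: a[fast]=7=a[slow] dup, fast++
slow=4 fast=10: a[fast]=7=a[slow] dup, fast++
slow=4 fast=11: a[fast]=9≠a[slow]=7 write a[5]=9, slow++,fast++
slow=5 fast=12: a[fast]=9=a[slow] dup, fast++
slow=5 fast=13: a[fast]=11≠a[slow]=9 write a[6]=11, slow++,fast++
slow=6 fast=14: a[fast]=11=a[slow] dup, fast++
slow=6 fast=15: a[fast]=12≠a[slow]=11 write a[7]=12, slow++,fast++
slow=7 fast=16: a[fast]=13≠a[slow]=12 write a[8]=13, slow++,fast++
slow=8 fast=17: a[fast]=14≠a[slow]=13 write a[9]=14, slow++,fast++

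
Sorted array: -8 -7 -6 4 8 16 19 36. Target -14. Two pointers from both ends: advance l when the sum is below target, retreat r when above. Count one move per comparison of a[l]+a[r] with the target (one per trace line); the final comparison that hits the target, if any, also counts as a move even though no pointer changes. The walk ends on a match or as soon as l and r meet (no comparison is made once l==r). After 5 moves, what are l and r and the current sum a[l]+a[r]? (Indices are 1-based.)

l=1, r=3, sum=-14

l=1 r=8: -8+36=28 >-14, r--
l=1 r=7: -8+19=11 >-14, r--
l=1 r=6: -8+16=8 >-14, r--
l=1 r=5: -8+8=0 >-14, r--
l=1 r=4: -8+4=-4 >-14, r--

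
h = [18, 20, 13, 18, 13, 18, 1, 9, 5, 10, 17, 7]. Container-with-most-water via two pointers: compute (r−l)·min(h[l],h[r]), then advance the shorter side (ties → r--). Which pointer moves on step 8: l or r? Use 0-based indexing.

r

l=0 r=11: min(18,7)*11=77 best=77 *, r--
l=0 r=10: min(18,17)*10=170 best=170 *, r--
l=0 r=9: min(18,10)*9=90 best=170, r--
l=0 r=8: min(18,5)*8=40 best=170, r--
l=0 r=7: min(18,9)*7=63 best=170, r--
l=0 r=6: min(18,1)*6=6 best=170, r--
l=0 r=5: min(18,18)*5=90 best=170, r--
l=0 r=4: min(18,13)*4=52 best=170, r--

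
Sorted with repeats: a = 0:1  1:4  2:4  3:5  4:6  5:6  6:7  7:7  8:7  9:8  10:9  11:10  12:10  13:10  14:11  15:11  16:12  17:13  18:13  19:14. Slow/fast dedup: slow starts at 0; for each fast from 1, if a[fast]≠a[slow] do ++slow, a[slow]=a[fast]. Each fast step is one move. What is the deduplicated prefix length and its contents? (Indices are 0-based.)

length 12; prefix = [1, 4, 5, 6, 7, 8, 9, 10, 11, 12, 13, 14]

(s=0,f=1) a[fast]=4≠a[slow]=1 write a[1]=4 → slow++,fast++
(s=1,f=2) a[fast]=4=a[slow] dup → fast++
(s=1,f=3) a[fast]=5≠a[slow]=4 write a[2]=5 → slow++,fast++
(s=2,f=4) a[fast]=6≠a[slow]=5 write a[3]=6 → slow++,fast++
(s=3,f=5) a[fast]=6=a[slow] dup → fast++
(s=3,f=6) a[fast]=7≠a[slow]=6 write a[4]=7 → slow++,fast++
(s=4,f=7) a[fast]=7=a[slow] dup → fast++
(s=4,f=8) a[fast]=7=a[slow] dup → fast++
(s=4,f=9) a[fast]=8≠a[slow]=7 write a[5]=8 → slow++,fast++
(s=5,f=10) a[fast]=9≠a[slow]=8 write a[6]=9 → slow++,fast++
(s=6,f=11) a[fast]=10≠a[slow]=9 write a[7]=10 → slow++,fast++
(s=7,f=12) a[fast]=10=a[slow] dup → fast++
(s=7,f=13) a[fast]=10=a[slow] dup → fast++
(s=7,f=14) a[fast]=11≠a[slow]=10 write a[8]=11 → slow++,fast++
(s=8,f=15) a[fast]=11=a[slow] dup → fast++
(s=8,f=16) a[fast]=12≠a[slow]=11 write a[9]=12 → slow++,fast++
(s=9,f=17) a[fast]=13≠a[slow]=12 write a[10]=13 → slow++,fast++
(s=10,f=18) a[fast]=13=a[slow] dup → fast++
(s=10,f=19) a[fast]=14≠a[slow]=13 write a[11]=14 → slow++,fast++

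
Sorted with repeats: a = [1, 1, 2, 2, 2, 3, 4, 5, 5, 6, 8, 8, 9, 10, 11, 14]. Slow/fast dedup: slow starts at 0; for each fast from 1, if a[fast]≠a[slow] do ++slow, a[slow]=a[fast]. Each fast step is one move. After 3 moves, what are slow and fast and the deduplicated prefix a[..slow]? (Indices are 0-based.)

(s=0,f=1) a[fast]=1=a[slow] dup → fast++
(s=0,f=2) a[fast]=2≠a[slow]=1 write a[1]=2 → slow++,fast++
(s=1,f=3) a[fast]=2=a[slow] dup → fast++

slow=1, fast=4, prefix=[1, 2]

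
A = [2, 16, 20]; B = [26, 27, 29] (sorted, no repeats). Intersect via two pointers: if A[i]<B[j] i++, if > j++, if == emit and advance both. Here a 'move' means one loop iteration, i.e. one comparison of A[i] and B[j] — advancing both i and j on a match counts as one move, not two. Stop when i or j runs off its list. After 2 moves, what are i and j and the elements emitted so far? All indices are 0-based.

i=0 j=0: 2<26, i++
i=1 j=0: 16<26, i++

i=2, j=0, emitted=[]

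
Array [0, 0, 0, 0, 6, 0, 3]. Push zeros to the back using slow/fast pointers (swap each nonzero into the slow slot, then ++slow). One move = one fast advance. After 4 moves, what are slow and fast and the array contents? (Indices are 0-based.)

(s=0,f=0) a[fast]=0 → fast++
(s=0,f=1) a[fast]=0 → fast++
(s=0,f=2) a[fast]=0 → fast++
(s=0,f=3) a[fast]=0 → fast++

slow=0, fast=4, a=[0, 0, 0, 0, 6, 0, 3]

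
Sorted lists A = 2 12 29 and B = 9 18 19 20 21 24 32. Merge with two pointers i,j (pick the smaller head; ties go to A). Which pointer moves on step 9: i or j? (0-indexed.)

i=0 j=0: A[i]=2<=B[j]=9 take 2, i++
i=1 j=0: A[i]=12>B[j]=9 take 9, j++
i=1 j=1: A[i]=12<=B[j]=18 take 12, i++
i=2 j=1: A[i]=29>B[j]=18 take 18, j++
i=2 j=2: A[i]=29>B[j]=19 take 19, j++
i=2 j=3: A[i]=29>B[j]=20 take 20, j++
i=2 j=4: A[i]=29>B[j]=21 take 21, j++
i=2 j=5: A[i]=29>B[j]=24 take 24, j++
i=2 j=6: A[i]=29<=B[j]=32 take 29, i++

i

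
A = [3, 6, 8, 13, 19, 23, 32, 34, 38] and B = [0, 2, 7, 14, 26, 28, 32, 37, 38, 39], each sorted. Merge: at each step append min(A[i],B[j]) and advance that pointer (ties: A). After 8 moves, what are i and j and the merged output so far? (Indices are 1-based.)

i=1 j=1: A[i]=3>B[j]=0 take 0, j++
i=1 j=2: A[i]=3>B[j]=2 take 2, j++
i=1 j=3: A[i]=3<=B[j]=7 take 3, i++
i=2 j=3: A[i]=6<=B[j]=7 take 6, i++
i=3 j=3: A[i]=8>B[j]=7 take 7, j++
i=3 j=4: A[i]=8<=B[j]=14 take 8, i++
i=4 j=4: A[i]=13<=B[j]=14 take 13, i++
i=5 j=4: A[i]=19>B[j]=14 take 14, j++

i=5, j=5, merged so far=[0, 2, 3, 6, 7, 8, 13, 14]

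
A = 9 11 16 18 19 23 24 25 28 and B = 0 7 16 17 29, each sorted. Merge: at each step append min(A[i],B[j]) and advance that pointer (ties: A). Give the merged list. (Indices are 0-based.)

[0, 7, 9, 11, 16, 16, 17, 18, 19, 23, 24, 25, 28, 29]

i=0 j=0: A[i]=9>B[j]=0 take 0, j++
i=0 j=1: A[i]=9>B[j]=7 take 7, j++
i=0 j=2: A[i]=9<=B[j]=16 take 9, i++
i=1 j=2: A[i]=11<=B[j]=16 take 11, i++
i=2 j=2: A[i]=16<=B[j]=16 take 16, i++
i=3 j=2: A[i]=18>B[j]=16 take 16, j++
i=3 j=3: A[i]=18>B[j]=17 take 17, j++
i=3 j=4: A[i]=18<=B[j]=29 take 18, i++
i=4 j=4: A[i]=19<=B[j]=29 take 19, i++
i=5 j=4: A[i]=23<=B[j]=29 take 23, i++
i=6 j=4: A[i]=24<=B[j]=29 take 24, i++
i=7 j=4: A[i]=25<=B[j]=29 take 25, i++
i=8 j=4: A[i]=28<=B[j]=29 take 28, i++
i=9 j=4: A done, take B[j]=29, j++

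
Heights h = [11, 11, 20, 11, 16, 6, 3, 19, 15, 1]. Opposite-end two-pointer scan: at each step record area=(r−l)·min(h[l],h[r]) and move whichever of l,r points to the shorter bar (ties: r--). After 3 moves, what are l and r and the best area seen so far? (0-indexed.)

l=0 r=9: min(11,1)*9=9 best=9 *, r--
l=0 r=8: min(11,15)*8=88 best=88 *, l++
l=1 r=8: min(11,15)*7=77 best=88, l++

l=2, r=8, best area=88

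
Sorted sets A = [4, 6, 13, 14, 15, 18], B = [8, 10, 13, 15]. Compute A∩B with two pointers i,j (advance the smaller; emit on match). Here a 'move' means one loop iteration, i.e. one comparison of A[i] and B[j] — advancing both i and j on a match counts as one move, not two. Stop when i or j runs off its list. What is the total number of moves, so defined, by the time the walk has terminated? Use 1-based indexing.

i=1 j=1: 4<8, i++
i=2 j=1: 6<8, i++
i=3 j=1: 13>8, j++
i=3 j=2: 13>10, j++
i=3 j=3: 13==13 emit, i++,j++
i=4 j=4: 14<15, i++
i=5 j=4: 15==15 emit, i++,j++

7 moves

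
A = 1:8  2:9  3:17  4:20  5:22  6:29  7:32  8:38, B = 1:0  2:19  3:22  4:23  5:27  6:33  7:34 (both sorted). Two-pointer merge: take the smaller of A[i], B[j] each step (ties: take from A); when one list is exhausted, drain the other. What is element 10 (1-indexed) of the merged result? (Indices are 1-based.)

merged[10] = 27

[i=1,j=1] A[i]=8>B[j]=0 take 0 → j++
[i=1,j=2] A[i]=8<=B[j]=19 take 8 → i++
[i=2,j=2] A[i]=9<=B[j]=19 take 9 → i++
[i=3,j=2] A[i]=17<=B[j]=19 take 17 → i++
[i=4,j=2] A[i]=20>B[j]=19 take 19 → j++
[i=4,j=3] A[i]=20<=B[j]=22 take 20 → i++
[i=5,j=3] A[i]=22<=B[j]=22 take 22 → i++
[i=6,j=3] A[i]=29>B[j]=22 take 22 → j++
[i=6,j=4] A[i]=29>B[j]=23 take 23 → j++
[i=6,j=5] A[i]=29>B[j]=27 take 27 → j++
[i=6,j=6] A[i]=29<=B[j]=33 take 29 → i++
[i=7,j=6] A[i]=32<=B[j]=33 take 32 → i++
[i=8,j=6] A[i]=38>B[j]=33 take 33 → j++
[i=8,j=7] A[i]=38>B[j]=34 take 34 → j++
[i=8,j=8] B done, take A[i]=38 → i++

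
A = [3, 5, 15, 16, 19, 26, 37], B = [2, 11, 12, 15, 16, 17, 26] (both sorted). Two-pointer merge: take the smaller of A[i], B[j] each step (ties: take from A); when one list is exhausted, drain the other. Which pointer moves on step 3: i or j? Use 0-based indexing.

i

i=0 j=0: A[i]=3>B[j]=2 take 2, j++
i=0 j=1: A[i]=3<=B[j]=11 take 3, i++
i=1 j=1: A[i]=5<=B[j]=11 take 5, i++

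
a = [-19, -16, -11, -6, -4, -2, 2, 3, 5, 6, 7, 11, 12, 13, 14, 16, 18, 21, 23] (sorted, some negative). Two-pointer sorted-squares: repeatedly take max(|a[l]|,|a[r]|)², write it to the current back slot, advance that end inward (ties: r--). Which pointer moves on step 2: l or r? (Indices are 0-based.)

[0,18] |-19|<=|23| out[18]=529 → r--
[0,17] |-19|<=|21| out[17]=441 → r--

r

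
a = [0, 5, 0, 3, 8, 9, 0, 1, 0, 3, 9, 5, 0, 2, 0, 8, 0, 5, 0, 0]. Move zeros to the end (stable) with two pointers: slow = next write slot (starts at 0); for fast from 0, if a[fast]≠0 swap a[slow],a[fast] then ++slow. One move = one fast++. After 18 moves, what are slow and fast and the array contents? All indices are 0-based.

(s=0,f=0) a[fast]=0 → fast++
(s=0,f=1) a[fast]=5≠0 swap→a[0]=5 → slow++,fast++
(s=1,f=2) a[fast]=0 → fast++
(s=1,f=3) a[fast]=3≠0 swap→a[1]=3 → slow++,fast++
(s=2,f=4) a[fast]=8≠0 swap→a[2]=8 → slow++,fast++
(s=3,f=5) a[fast]=9≠0 swap→a[3]=9 → slow++,fast++
(s=4,f=6) a[fast]=0 → fast++
(s=4,f=7) a[fast]=1≠0 swap→a[4]=1 → slow++,fast++
(s=5,f=8) a[fast]=0 → fast++
(s=5,f=9) a[fast]=3≠0 swap→a[5]=3 → slow++,fast++
(s=6,f=10) a[fast]=9≠0 swap→a[6]=9 → slow++,fast++
(s=7,f=11) a[fast]=5≠0 swap→a[7]=5 → slow++,fast++
(s=8,f=12) a[fast]=0 → fast++
(s=8,f=13) a[fast]=2≠0 swap→a[8]=2 → slow++,fast++
(s=9,f=14) a[fast]=0 → fast++
(s=9,f=15) a[fast]=8≠0 swap→a[9]=8 → slow++,fast++
(s=10,f=16) a[fast]=0 → fast++
(s=10,f=17) a[fast]=5≠0 swap→a[10]=5 → slow++,fast++

slow=11, fast=18, a=[5, 3, 8, 9, 1, 3, 9, 5, 2, 8, 5, 0, 0, 0, 0, 0, 0, 0, 0, 0]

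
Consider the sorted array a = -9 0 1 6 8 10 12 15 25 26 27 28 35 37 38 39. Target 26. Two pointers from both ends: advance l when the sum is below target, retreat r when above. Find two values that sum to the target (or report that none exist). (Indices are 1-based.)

[1,16] -9+39=30 >26 → r--
[1,15] -9+38=29 >26 → r--
[1,14] -9+37=28 >26 → r--
[1,13] -9+35=26 → found

(-9, 35)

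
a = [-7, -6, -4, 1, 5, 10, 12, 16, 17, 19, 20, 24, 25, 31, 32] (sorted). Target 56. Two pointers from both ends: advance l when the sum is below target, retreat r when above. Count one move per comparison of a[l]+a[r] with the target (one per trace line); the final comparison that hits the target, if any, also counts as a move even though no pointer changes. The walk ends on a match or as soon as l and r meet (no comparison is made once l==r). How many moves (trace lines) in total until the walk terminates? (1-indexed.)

l=1 r=15: -7+32=25 <56, l++
l=2 r=15: -6+32=26 <56, l++
l=3 r=15: -4+32=28 <56, l++
l=4 r=15: 1+32=33 <56, l++
l=5 r=15: 5+32=37 <56, l++
l=6 r=15: 10+32=42 <56, l++
l=7 r=15: 12+32=44 <56, l++
l=8 r=15: 16+32=48 <56, l++
l=9 r=15: 17+32=49 <56, l++
l=10 r=15: 19+32=51 <56, l++
l=11 r=15: 20+32=52 <56, l++
l=12 r=15: 24+32=56, found

12 moves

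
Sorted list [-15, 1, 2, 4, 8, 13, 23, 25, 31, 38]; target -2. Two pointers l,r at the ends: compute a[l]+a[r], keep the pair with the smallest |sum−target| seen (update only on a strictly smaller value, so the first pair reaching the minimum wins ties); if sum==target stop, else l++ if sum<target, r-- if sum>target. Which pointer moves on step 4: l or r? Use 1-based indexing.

l=1 r=10: -15+38=23 d=25 *, r--
l=1 r=9: -15+31=16 d=18 *, r--
l=1 r=8: -15+25=10 d=12 *, r--
l=1 r=7: -15+23=8 d=10 *, r--

r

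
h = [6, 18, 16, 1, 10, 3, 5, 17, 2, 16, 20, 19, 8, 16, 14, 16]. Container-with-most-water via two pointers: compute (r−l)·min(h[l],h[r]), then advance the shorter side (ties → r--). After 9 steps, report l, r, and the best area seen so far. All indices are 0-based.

l=5, r=11, best area=224

l=0 r=15: min(6,16)*15=90 best=90 *, l++
l=1 r=15: min(18,16)*14=224 best=224 *, r--
l=1 r=14: min(18,14)*13=182 best=224, r--
l=1 r=13: min(18,16)*12=192 best=224, r--
l=1 r=12: min(18,8)*11=88 best=224, r--
l=1 r=11: min(18,19)*10=180 best=224, l++
l=2 r=11: min(16,19)*9=144 best=224, l++
l=3 r=11: min(1,19)*8=8 best=224, l++
l=4 r=11: min(10,19)*7=70 best=224, l++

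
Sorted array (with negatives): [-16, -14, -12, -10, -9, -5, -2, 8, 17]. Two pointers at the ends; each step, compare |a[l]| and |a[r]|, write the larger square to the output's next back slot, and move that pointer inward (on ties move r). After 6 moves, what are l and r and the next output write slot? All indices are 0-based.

[0,8] |-16|<=|17| out[8]=289 → r--
[0,7] |-16|>|8| out[7]=256 → l++
[1,7] |-14|>|8| out[6]=196 → l++
[2,7] |-12|>|8| out[5]=144 → l++
[3,7] |-10|>|8| out[4]=100 → l++
[4,7] |-9|>|8| out[3]=81 → l++

l=5, r=7, next write slot=2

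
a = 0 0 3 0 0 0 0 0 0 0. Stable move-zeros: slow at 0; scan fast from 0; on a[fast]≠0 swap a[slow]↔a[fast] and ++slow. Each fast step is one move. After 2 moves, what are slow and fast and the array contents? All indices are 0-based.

slow=0, fast=2, a=[0, 0, 3, 0, 0, 0, 0, 0, 0, 0]

(s=0,f=0) a[fast]=0 → fast++
(s=0,f=1) a[fast]=0 → fast++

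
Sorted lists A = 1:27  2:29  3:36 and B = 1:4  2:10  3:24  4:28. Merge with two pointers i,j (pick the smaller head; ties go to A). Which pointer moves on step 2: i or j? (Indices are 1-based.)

[i=1,j=1] A[i]=27>B[j]=4 take 4 → j++
[i=1,j=2] A[i]=27>B[j]=10 take 10 → j++

j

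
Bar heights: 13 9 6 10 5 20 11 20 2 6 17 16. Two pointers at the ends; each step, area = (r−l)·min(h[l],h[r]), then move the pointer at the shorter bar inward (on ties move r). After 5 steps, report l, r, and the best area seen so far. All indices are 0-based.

[0,11] min(13,16)*11=143 best=143 * → l++
[1,11] min(9,16)*10=90 best=143 → l++
[2,11] min(6,16)*9=54 best=143 → l++
[3,11] min(10,16)*8=80 best=143 → l++
[4,11] min(5,16)*7=35 best=143 → l++

l=5, r=11, best area=143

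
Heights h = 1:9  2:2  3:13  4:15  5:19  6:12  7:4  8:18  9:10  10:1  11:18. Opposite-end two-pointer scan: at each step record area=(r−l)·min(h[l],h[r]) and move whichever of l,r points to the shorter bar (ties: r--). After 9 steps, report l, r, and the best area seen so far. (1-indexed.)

l=5, r=6, best area=108

[1,11] min(9,18)*10=90 best=90 * → l++
[2,11] min(2,18)*9=18 best=90 → l++
[3,11] min(13,18)*8=104 best=104 * → l++
[4,11] min(15,18)*7=105 best=105 * → l++
[5,11] min(19,18)*6=108 best=108 * → r--
[5,10] min(19,1)*5=5 best=108 → r--
[5,9] min(19,10)*4=40 best=108 → r--
[5,8] min(19,18)*3=54 best=108 → r--
[5,7] min(19,4)*2=8 best=108 → r--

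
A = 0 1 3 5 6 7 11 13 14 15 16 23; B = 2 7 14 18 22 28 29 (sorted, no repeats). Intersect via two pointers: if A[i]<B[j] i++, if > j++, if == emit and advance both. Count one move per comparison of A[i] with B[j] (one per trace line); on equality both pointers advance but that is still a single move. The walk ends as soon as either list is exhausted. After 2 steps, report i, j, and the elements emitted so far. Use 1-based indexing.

[i=1,j=1] 0<2 → i++
[i=2,j=1] 1<2 → i++

i=3, j=1, emitted=[]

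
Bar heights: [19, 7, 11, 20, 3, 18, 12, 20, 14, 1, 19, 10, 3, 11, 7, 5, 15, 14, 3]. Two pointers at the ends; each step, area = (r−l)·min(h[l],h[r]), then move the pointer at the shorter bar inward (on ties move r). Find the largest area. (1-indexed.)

max area = 240

[1,19] min(19,3)*18=54 best=54 * → r--
[1,18] min(19,14)*17=238 best=238 * → r--
[1,17] min(19,15)*16=240 best=240 * → r--
[1,16] min(19,5)*15=75 best=240 → r--
[1,15] min(19,7)*14=98 best=240 → r--
[1,14] min(19,11)*13=143 best=240 → r--
[1,13] min(19,3)*12=36 best=240 → r--
[1,12] min(19,10)*11=110 best=240 → r--
[1,11] min(19,19)*10=190 best=240 → r--
[1,10] min(19,1)*9=9 best=240 → r--
[1,9] min(19,14)*8=112 best=240 → r--
[1,8] min(19,20)*7=133 best=240 → l++
[2,8] min(7,20)*6=42 best=240 → l++
[3,8] min(11,20)*5=55 best=240 → l++
[4,8] min(20,20)*4=80 best=240 → r--
[4,7] min(20,12)*3=36 best=240 → r--
[4,6] min(20,18)*2=36 best=240 → r--
[4,5] min(20,3)*1=3 best=240 → r--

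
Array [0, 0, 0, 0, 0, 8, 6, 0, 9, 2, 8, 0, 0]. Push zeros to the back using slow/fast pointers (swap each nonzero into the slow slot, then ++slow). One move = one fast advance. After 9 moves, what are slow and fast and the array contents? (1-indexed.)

slow=4, fast=10, a=[8, 6, 9, 0, 0, 0, 0, 0, 0, 2, 8, 0, 0]

(s=1,f=1) a[fast]=0 → fast++
(s=1,f=2) a[fast]=0 → fast++
(s=1,f=3) a[fast]=0 → fast++
(s=1,f=4) a[fast]=0 → fast++
(s=1,f=5) a[fast]=0 → fast++
(s=1,f=6) a[fast]=8≠0 swap→a[1]=8 → slow++,fast++
(s=2,f=7) a[fast]=6≠0 swap→a[2]=6 → slow++,fast++
(s=3,f=8) a[fast]=0 → fast++
(s=3,f=9) a[fast]=9≠0 swap→a[3]=9 → slow++,fast++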